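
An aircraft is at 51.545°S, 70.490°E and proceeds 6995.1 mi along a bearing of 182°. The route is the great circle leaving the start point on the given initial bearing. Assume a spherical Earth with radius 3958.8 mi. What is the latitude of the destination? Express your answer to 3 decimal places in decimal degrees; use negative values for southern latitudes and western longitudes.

latitude -27.191°

Angular distance δ = d/R = 6995.1 / 3958.8 = 1.766975 rad.
Start latitude φ₁ = -0.899630 rad; initial bearing θ = 3.176499 rad.
sin φ₂ = sin φ₁ cos δ + cos φ₁ sin δ cos θ = (-0.783097)(-0.194923) + (0.621900)(0.980819)(-0.999391) = -0.456956
φ₂ = asin(-0.456956) = -0.474570 rad = -27.191°.
Then Δλ = atan2(-0.021288, -0.552763) = -3.103100 rad, from sin θ sin δ cos φ₁ over cos δ − sin φ₁ sin φ₂.
Hence λ₂ = 70.490° + -177.795° = -107.305°.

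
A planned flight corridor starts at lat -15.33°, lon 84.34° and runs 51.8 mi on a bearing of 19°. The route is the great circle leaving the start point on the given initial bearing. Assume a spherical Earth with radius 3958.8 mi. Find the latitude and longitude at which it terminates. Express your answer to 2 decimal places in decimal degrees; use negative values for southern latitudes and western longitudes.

latitude -14.62°, longitude 84.59°

δ = 51.8/3958.8 = 0.013085 rad (0.7497°).
Start latitude φ₁ = -0.267559 rad; initial bearing θ = 0.331613 rad.
Applying the spherical law of cosines for sides, sin φ₂ = sin φ₁ cos δ + cos φ₁ sin δ cos θ = -0.252424, so φ₂ = -14.62°.
Then Δλ = atan2(0.004108, 0.933179) = 0.004402 rad, from sin θ sin δ cos φ₁ over cos δ − sin φ₁ sin φ₂.
λ₂ = 84.34° + 0.25° = 84.59°.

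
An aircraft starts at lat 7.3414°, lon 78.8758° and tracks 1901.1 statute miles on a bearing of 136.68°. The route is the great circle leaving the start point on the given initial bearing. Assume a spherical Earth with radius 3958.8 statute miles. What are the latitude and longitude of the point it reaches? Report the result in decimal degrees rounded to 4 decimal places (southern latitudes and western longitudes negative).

Angular distance δ = d/R = 1901.1 / 3958.8 = 0.480221 rad.
Start latitude φ₁ = 0.128132 rad; initial bearing θ = 2.385516 rad.
Destination latitude: φ₂ = arcsin( sin φ₁ cos δ + cos φ₁ sin δ cos θ ) = arcsin(-0.220019) = -12.7101°.
Then Δλ = atan2(0.314350, 0.915007) = 0.330917 rad, from sin θ sin δ cos φ₁ over cos δ − sin φ₁ sin φ₂.
Hence λ₂ = 78.8758° + 18.9601° = 97.8359°.

latitude -12.7101°, longitude 97.8359°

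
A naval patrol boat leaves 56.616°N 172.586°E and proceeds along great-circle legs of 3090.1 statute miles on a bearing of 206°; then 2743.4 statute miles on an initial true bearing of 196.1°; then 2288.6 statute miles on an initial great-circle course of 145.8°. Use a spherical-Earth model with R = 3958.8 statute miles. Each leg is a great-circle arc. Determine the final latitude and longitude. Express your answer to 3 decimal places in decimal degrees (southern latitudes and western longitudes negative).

Apply the spherical direct solution leg by leg, carrying full precision between legs.
Leg 1: from (56.616°, 172.586°), δ = 3090.1/3958.8 = 0.780565 rad, θ = 206° → φ = 14.198°, λ = 154.032°.
Leg 2: from (14.198°, 154.032°), δ = 2743.4/3958.8 = 0.692988 rad, θ = 196.1° → φ = -23.975°, λ = 142.853°.
Leg 3: from (-23.975°, 142.853°), δ = 2288.6/3958.8 = 0.578104 rad, θ = 145.8° → φ = -48.874°, λ = 170.691°.

latitude -48.874°, longitude 170.691°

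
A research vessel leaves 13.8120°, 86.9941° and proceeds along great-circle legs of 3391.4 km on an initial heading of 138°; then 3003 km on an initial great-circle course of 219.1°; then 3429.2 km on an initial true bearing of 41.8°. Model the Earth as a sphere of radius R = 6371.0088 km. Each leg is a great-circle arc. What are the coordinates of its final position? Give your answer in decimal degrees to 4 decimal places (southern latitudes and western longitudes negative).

Apply the spherical direct solution leg by leg, carrying full precision between legs.
Leg 1: from (13.8120°, 86.9941°), δ = 3391.4/6371.0088 = 0.532318 rad, θ = 138° → φ = -9.2394°, λ = 107.1191°.
Leg 2: from (-9.2394°, 107.1191°), δ = 3003/6371.0088 = 0.471354 rad, θ = 219.1° → φ = -29.3982°, λ = 87.9283°.
Leg 3: from (-29.3982°, 87.9283°), δ = 3429.2/6371.0088 = 0.538251 rad, θ = 41.8° → φ = -5.0787°, λ = 107.9902°.

latitude -5.0787°, longitude 107.9902°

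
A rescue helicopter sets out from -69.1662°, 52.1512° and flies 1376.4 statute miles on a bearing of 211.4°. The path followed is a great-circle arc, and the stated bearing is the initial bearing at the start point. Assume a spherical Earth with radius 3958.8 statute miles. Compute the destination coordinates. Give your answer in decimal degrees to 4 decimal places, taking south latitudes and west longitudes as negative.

Central angle δ = d/R = 0.347681 rad.
With φ₁ = -69.1662° = -1.207178 rad and θ = 211.4° = 3.689626 rad:
Applying the spherical law of cosines for sides, sin φ₂ = sin φ₁ cos δ + cos φ₁ sin δ cos θ = -0.982126, so φ₂ = -79.1509°.
Δλ = atan2( sin θ sin δ cos φ₁ , cos δ − sin φ₁ sin φ₂ ) = atan2(-0.063136, 0.022254) = -1.231911 rad = -70.5833°.
λ₂ = λ₁ + Δλ = -18.4321°.

latitude -79.1509°, longitude -18.4321°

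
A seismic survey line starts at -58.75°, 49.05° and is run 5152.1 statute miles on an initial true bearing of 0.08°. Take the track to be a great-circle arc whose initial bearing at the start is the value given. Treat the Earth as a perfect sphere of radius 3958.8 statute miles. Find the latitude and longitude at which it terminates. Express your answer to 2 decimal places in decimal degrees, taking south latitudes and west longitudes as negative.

latitude 15.82°, longitude 49.13°

δ = 5152.1/3958.8 = 1.301430 rad (74.5664°).
With φ₁ = -58.75° = -1.025381 rad and θ = 0.08° = 0.001396 rad:
Applying the spherical law of cosines for sides, sin φ₂ = sin φ₁ cos δ + cos φ₁ sin δ cos θ = 0.272556, so φ₂ = 15.82°.
Δλ = atan2( sin θ sin δ cos φ₁ , cos δ − sin φ₁ sin φ₂ ) = atan2(0.000698, 0.499132) = 0.001399 rad = 0.08°.
λ₂ = λ₁ + Δλ = 49.13°.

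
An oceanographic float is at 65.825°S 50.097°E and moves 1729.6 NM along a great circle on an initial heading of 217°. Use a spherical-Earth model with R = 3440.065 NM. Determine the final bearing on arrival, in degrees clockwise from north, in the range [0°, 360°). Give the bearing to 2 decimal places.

final bearing 301.83°

δ = 1729.6/3440.065 = 0.502781 rad (28.8072°).
Start latitude φ₁ = -1.148863 rad; initial bearing θ = 3.787364 rad.
Destination latitude: φ₂ = arcsin( sin φ₁ cos δ + cos φ₁ sin δ cos θ ) = arcsin(-0.956997) = -73.136°.
Then Δλ = atan2(-0.118759, 0.003178) = -1.544040 rad, from sin θ sin δ cos φ₁ over cos δ − sin φ₁ sin φ₂.
λ₂ = 50.097° + -88.467° = -38.370°.
The forward bearing on arrival equals the back-azimuth from the destination plus 180°.
Back-azimuth from P₂ (-73.14°, -38.37°) to P₁ (-65.83°, 50.10°), with Δλ' = λ₁ − λ₂ = 88.47°: atan2( sin Δλ' cos φ₁ , cos φ₂ sin φ₁ − sin φ₂ cos φ₁ cos Δλ' ) = 121.83°.
Final bearing = (121.83° + 180°) mod 360° = 301.83°.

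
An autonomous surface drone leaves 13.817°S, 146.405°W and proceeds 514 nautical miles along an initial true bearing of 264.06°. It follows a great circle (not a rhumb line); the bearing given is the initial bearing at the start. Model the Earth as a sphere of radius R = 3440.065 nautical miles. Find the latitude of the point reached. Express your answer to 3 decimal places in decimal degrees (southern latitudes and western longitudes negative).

latitude -14.544°

δ = 514/3440.065 = 0.149416 rad (8.5609°).
Converting: φ₁ = -0.241152 rad, θ = 4.608716 rad.
Destination latitude: φ₂ = arcsin( sin φ₁ cos δ + cos φ₁ sin δ cos θ ) = arcsin(-0.251120) = -14.544°.
For the longitude increment, Δλ = atan2( sin θ sin δ cos φ₁, cos δ − sin φ₁ sin φ₂ ) = atan2(-0.143777, 0.928885) = -8.799°.
λ₂ = -146.405° + -8.799° = -155.204°.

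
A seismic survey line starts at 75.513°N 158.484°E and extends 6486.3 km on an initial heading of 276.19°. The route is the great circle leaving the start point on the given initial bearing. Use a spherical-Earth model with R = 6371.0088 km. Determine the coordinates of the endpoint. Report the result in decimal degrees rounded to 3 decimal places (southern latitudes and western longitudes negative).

latitude 32.090°, longitude 71.358°

Angular distance δ = d/R = 6486.3 / 6371.0088 = 1.018096 rad.
Start latitude φ₁ = 1.317950 rad; initial bearing θ = 4.820425 rad.
sin φ₂ = sin φ₁ cos δ + cos φ₁ sin δ cos θ = (0.968204)(0.524987) + (0.250160)(0.851110)(0.107826) = 0.531253
φ₂ = asin(0.531253) = 0.560078 rad = 32.090°.
For the longitude increment, Δλ = atan2( sin θ sin δ cos φ₁, cos δ − sin φ₁ sin φ₂ ) = atan2(-0.211673, 0.010626) = -87.126°.
λ₂ = λ₁ + Δλ = 71.358°.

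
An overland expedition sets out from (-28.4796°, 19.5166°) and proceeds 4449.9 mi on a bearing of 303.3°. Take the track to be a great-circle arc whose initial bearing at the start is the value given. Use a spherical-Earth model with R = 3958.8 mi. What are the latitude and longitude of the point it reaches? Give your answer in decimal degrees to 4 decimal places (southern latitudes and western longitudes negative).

The arc subtends δ = 4449.9/3958.8 = 1.124053 rad at the centre.
Start latitude φ₁ = -0.497063 rad; initial bearing θ = 5.293584 rad.
Destination latitude: φ₂ = arcsin( sin φ₁ cos δ + cos φ₁ sin δ cos θ ) = arcsin(0.229210) = 13.2506°.
Then Δλ = atan2(-0.662563, 0.541329) = -0.885762 rad, from sin θ sin δ cos φ₁ over cos δ − sin φ₁ sin φ₂.
λ₂ = λ₁ + Δλ = -31.2338°.

latitude 13.2506°, longitude -31.2338°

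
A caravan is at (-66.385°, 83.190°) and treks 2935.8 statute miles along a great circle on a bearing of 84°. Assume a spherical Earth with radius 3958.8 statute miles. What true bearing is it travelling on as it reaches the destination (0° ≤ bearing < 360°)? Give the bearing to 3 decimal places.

final bearing 31.514°

Central angle δ = d/R = 0.741588 rad.
Converting: φ₁ = -1.158637 rad, θ = 1.466077 rad.
sin φ₂ = sin φ₁ cos δ + cos φ₁ sin δ cos θ = (-0.916258)(0.737397) + (0.400589)(0.675460)(0.104528) = -0.647362
φ₂ = asin(-0.647362) = -0.704118 rad = -40.343°.
For the longitude increment, Δλ = atan2( sin θ sin δ cos φ₁, cos δ − sin φ₁ sin φ₂ ) = atan2(0.269100, 0.144246) = 61.807°.
λ₂ = λ₁ + Δλ = 144.997°.
The forward bearing on arrival equals the back-azimuth from the destination plus 180°.
Back-azimuth from P₂ (-40.343°, 144.997°) to P₁ (-66.385°, 83.190°), with Δλ' = λ₁ − λ₂ = -61.807°: atan2( sin Δλ' cos φ₁ , cos φ₂ sin φ₁ − sin φ₂ cos φ₁ cos Δλ' ) = 211.514°.
Final bearing = (211.514° + 180°) mod 360° = 31.514°.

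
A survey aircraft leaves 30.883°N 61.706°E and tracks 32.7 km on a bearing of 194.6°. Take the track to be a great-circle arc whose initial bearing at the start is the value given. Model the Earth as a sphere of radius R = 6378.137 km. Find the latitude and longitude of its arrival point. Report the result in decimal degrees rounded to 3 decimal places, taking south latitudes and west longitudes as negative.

Angular distance δ = d/R = 32.7 / 6378.137 = 0.005127 rad.
Start latitude φ₁ = 0.539010 rad; initial bearing θ = 3.396411 rad.
Applying the spherical law of cosines for sides, sin φ₂ = sin φ₁ cos δ + cos φ₁ sin δ cos θ = 0.509022, so φ₂ = 30.599°.
Then Δλ = atan2(-0.001109, 0.738713) = -0.001501 rad, from sin θ sin δ cos φ₁ over cos δ − sin φ₁ sin φ₂.
Hence λ₂ = 61.706° + -0.086° = 61.620°.

latitude 30.599°, longitude 61.620°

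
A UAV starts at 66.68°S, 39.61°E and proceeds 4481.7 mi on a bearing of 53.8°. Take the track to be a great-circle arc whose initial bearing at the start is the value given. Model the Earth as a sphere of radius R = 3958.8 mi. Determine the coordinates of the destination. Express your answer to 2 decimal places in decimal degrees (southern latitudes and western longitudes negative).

The arc subtends δ = 4481.7/3958.8 = 1.132085 rad at the centre.
With φ₁ = -66.68° = -1.163786 rad and θ = 53.8° = 0.938987 rad:
Applying the spherical law of cosines for sides, sin φ₂ = sin φ₁ cos δ + cos φ₁ sin δ cos θ = -0.178412, so φ₂ = -10.28°.
Then Δλ = atan2(0.289196, 0.260935) = 0.836725 rad, from sin θ sin δ cos φ₁ over cos δ − sin φ₁ sin φ₂.
λ₂ = λ₁ + Δλ = 87.55°.

latitude -10.28°, longitude 87.55°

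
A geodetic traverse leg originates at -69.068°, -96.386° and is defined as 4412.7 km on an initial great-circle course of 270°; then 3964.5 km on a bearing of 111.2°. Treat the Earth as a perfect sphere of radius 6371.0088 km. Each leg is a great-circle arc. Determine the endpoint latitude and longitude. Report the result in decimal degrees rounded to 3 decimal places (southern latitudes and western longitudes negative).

latitude -46.937°, longitude -110.352°

Apply the spherical direct solution leg by leg, carrying full precision between legs.
Leg 1: from (-69.068°, -96.386°), δ = 4412.7/6371.0088 = 0.692622 rad, θ = 270° → φ = -45.954°, λ = -163.091°.
Leg 2: from (-45.954°, -163.091°), δ = 3964.5/6371.0088 = 0.622272 rad, θ = 111.2° → φ = -46.937°, λ = -110.352°.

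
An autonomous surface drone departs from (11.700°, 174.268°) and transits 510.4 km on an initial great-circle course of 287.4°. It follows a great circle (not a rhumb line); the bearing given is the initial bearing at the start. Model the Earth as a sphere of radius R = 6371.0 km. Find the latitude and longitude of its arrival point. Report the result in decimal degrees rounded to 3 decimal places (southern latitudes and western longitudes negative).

latitude 13.036°, longitude 169.772°

The arc subtends δ = 510.4/6371 = 0.080113 rad at the centre.
Start latitude φ₁ = 0.204204 rad; initial bearing θ = 5.016076 rad.
sin φ₂ = sin φ₁ cos δ + cos φ₁ sin δ cos θ = (0.202787)(0.996793) + (0.979223)(0.080027)(0.299041) = 0.225571
φ₂ = asin(0.225571) = 0.227529 rad = 13.036°.
Then Δλ = atan2(-0.074779, 0.951050) = -0.078466 rad, from sin θ sin δ cos φ₁ over cos δ − sin φ₁ sin φ₂.
Hence λ₂ = 174.268° + -4.496° = 169.772°.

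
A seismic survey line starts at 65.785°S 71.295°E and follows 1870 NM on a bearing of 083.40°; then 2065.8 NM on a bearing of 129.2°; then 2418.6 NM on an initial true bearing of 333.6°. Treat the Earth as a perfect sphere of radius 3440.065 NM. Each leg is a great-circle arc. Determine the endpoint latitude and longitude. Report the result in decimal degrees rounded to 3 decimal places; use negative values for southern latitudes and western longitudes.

Apply the spherical direct solution leg by leg, carrying full precision between legs.
Leg 1: from (-65.785°, 71.295°), δ = 1870/3440.065 = 0.543594 rad, θ = 83.4° → φ = -49.128°, λ = 123.030°.
Leg 2: from (-49.128°, 123.030°), δ = 2065.8/3440.065 = 0.600512 rad, θ = 129.2° → φ = -59.046°, λ = -178.612°.
Leg 3: from (-59.046°, -178.612°), δ = 2418.6/3440.065 = 0.703068 rad, θ = 333.6° → φ = -20.875°, λ = 163.469°.

latitude -20.875°, longitude 163.469°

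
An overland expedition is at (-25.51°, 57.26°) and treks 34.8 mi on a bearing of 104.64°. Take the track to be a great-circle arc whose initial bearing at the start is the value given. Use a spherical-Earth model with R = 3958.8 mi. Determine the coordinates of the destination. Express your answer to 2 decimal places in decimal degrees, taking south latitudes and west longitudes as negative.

Angular distance δ = d/R = 34.8 / 3958.8 = 0.008791 rad.
With φ₁ = -25.51° = -0.445233 rad and θ = 104.64° = 1.826313 rad:
sin φ₂ = sin φ₁ cos δ + cos φ₁ sin δ cos θ = (-0.430669)(0.999961) + (0.902510)(0.008790)(-0.252745) = -0.432657
φ₂ = asin(-0.432657) = -0.447438 rad = -25.64°.
For the longitude increment, Δλ = atan2( sin θ sin δ cos φ₁, cos δ − sin φ₁ sin φ₂ ) = atan2(0.007676, 0.813630) = 0.54°.
λ₂ = λ₁ + Δλ = 57.80°.

latitude -25.64°, longitude 57.80°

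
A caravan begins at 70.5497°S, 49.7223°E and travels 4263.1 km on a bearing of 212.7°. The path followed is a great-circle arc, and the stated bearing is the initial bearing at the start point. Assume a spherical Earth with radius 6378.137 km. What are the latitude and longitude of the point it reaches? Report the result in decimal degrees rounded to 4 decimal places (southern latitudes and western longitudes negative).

latitude -66.0197°, longitude -74.8132°

Central angle δ = d/R = 0.668393 rad.
With φ₁ = -70.5497° = -1.231325 rad and θ = 212.7° = 3.712315 rad:
Destination latitude: φ₂ = arcsin( sin φ₁ cos δ + cos φ₁ sin δ cos θ ) = arcsin(-0.913685) = -66.0197°.
For the longitude increment, Δλ = atan2( sin θ sin δ cos φ₁, cos δ − sin φ₁ sin φ₂ ) = atan2(-0.111485, -0.076723) = -124.5355°.
Hence λ₂ = 49.7223° + -124.5355° = -74.8132°.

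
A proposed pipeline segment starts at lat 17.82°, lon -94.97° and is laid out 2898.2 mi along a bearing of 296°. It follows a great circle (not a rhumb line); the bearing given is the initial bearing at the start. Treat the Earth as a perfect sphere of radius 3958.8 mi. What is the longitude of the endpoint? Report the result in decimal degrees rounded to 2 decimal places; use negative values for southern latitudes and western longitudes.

longitude -139.14°

Angular distance δ = d/R = 2898.2 / 3958.8 = 0.732091 rad.
Start latitude φ₁ = 0.311018 rad; initial bearing θ = 5.166175 rad.
Destination latitude: φ₂ = arcsin( sin φ₁ cos δ + cos φ₁ sin δ cos θ ) = arcsin(0.506577) = 30.44°.
Then Δλ = atan2(-0.571954, 0.588752) = -0.770927 rad, from sin θ sin δ cos φ₁ over cos δ − sin φ₁ sin φ₂.
λ₂ = -94.97° + -44.17° = -139.14°.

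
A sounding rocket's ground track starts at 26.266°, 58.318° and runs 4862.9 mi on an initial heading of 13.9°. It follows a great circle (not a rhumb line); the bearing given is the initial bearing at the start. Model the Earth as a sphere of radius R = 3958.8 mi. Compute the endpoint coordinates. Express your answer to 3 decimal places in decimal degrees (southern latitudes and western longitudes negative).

δ = 4862.9/3958.8 = 1.228377 rad (70.3808°).
With φ₁ = 26.266° = 0.458428 rad and θ = 13.9° = 0.242601 rad:
Applying the spherical law of cosines for sides, sin φ₂ = sin φ₁ cos δ + cos φ₁ sin δ cos θ = 0.968543, so φ₂ = 75.591°.
Δλ = atan2( sin θ sin δ cos φ₁ , cos δ − sin φ₁ sin φ₂ ) = atan2(0.202918, -0.092852) = 1.999937 rad = 114.588°.
Hence λ₂ = 58.318° + 114.588° = 172.906°.

latitude 75.591°, longitude 172.906°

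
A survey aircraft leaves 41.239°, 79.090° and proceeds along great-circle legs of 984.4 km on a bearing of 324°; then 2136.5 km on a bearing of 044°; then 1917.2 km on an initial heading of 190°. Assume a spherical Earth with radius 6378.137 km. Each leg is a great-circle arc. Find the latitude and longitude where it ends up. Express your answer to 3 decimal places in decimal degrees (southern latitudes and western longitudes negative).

Apply the spherical direct solution leg by leg, carrying full precision between legs.
Leg 1: from (41.239°, 79.090°), δ = 984.4/6378.137 = 0.154340 rad, θ = 324° → φ = 48.149°, λ = 71.306°.
Leg 2: from (48.149°, 71.306°), δ = 2136.5/6378.137 = 0.334972 rad, θ = 44° → φ = 59.458°, λ = 98.011°.
Leg 3: from (59.458°, 98.011°), δ = 1917.2/6378.137 = 0.300589 rad, θ = 190° → φ = 42.413°, λ = 94.018°.

latitude 42.413°, longitude 94.018°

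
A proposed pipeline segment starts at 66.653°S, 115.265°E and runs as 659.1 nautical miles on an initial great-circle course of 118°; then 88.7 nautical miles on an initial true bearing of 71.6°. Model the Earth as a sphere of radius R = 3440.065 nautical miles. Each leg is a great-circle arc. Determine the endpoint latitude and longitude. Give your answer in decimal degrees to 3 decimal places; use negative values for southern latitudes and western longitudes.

latitude -69.002°, longitude 147.890°

Apply the spherical direct solution leg by leg, carrying full precision between legs.
Leg 1: from (-66.653°, 115.265°), δ = 659.1/3440.065 = 0.191595 rad, θ = 118° → φ = -69.513°, λ = 143.976°.
Leg 2: from (-69.513°, 143.976°), δ = 88.7/3440.065 = 0.025784 rad, θ = 71.6° → φ = -69.002°, λ = 147.890°.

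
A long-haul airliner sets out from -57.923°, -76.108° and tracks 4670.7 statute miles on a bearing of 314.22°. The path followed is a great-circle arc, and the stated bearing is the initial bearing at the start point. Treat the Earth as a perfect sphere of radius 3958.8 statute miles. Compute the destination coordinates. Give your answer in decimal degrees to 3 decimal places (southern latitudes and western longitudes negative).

latitude 1.118°, longitude -117.615°

δ = 4670.7/3958.8 = 1.179827 rad (67.5991°).
Start latitude φ₁ = -1.010947 rad; initial bearing θ = 5.484174 rad.
Destination latitude: φ₂ = arcsin( sin φ₁ cos δ + cos φ₁ sin δ cos θ ) = arcsin(0.019514) = 1.118°.
Then Δλ = atan2(-0.351873, 0.397619) = -0.724437 rad, from sin θ sin δ cos φ₁ over cos δ − sin φ₁ sin φ₂.
Hence λ₂ = -76.108° + -41.507° = -117.615°.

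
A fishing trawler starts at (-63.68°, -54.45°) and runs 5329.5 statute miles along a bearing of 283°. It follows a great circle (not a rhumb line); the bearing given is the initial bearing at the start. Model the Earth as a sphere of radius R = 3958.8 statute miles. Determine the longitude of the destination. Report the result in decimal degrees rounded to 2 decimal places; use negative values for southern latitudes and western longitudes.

longitude -127.18°

The arc subtends δ = 5329.5/3958.8 = 1.346241 rad at the centre.
With φ₁ = -63.68° = -1.111426 rad and θ = 283° = 4.939282 rad:
sin φ₂ = sin φ₁ cos δ + cos φ₁ sin δ cos θ = (-0.896332)(0.222673) + (0.443384)(0.974893)(0.224951) = -0.102353
φ₂ = asin(-0.102353) = -0.102532 rad = -5.87°.
Then Δλ = atan2(-0.421174, 0.130930) = -1.269397 rad, from sin θ sin δ cos φ₁ over cos δ − sin φ₁ sin φ₂.
λ₂ = λ₁ + Δλ = -127.18°.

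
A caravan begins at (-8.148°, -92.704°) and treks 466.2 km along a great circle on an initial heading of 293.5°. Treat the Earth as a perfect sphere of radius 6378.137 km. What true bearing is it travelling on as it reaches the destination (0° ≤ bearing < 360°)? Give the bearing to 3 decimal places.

The arc subtends δ = 466.2/6378.137 = 0.073093 rad at the centre.
Converting: φ₁ = -0.142209 rad, θ = 5.122541 rad.
Destination latitude: φ₂ = arcsin( sin φ₁ cos δ + cos φ₁ sin δ cos θ ) = arcsin(-0.112526) = -6.461°.
Δλ = atan2( sin θ sin δ cos φ₁ , cos δ − sin φ₁ sin φ₂ ) = atan2(-0.066295, 0.981381) = -0.067451 rad = -3.865°.
λ₂ = -92.704° + -3.865° = -96.569°.
The forward bearing on arrival equals the back-azimuth from the destination plus 180°.
Back-azimuth from P₂ (-6.461°, -96.569°) to P₁ (-8.148°, -92.704°), with Δλ' = λ₁ − λ₂ = 3.865°: atan2( sin Δλ' cos φ₁ , cos φ₂ sin φ₁ − sin φ₂ cos φ₁ cos Δλ' ) = 113.992°.
Final bearing = (113.992° + 180°) mod 360° = 293.992°.

final bearing 293.992°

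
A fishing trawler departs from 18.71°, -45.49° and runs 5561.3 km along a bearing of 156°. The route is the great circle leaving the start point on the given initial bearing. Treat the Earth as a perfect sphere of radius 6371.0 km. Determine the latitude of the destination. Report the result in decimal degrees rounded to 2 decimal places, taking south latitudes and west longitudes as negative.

latitude -27.18°

Central angle δ = d/R = 0.872908 rad.
Converting: φ₁ = 0.326551 rad, θ = 2.722714 rad.
Destination latitude: φ₂ = arcsin( sin φ₁ cos δ + cos φ₁ sin δ cos θ ) = arcsin(-0.456837) = -27.18°.
Δλ = atan2( sin θ sin δ cos φ₁ , cos δ − sin φ₁ sin φ₂ ) = atan2(0.295173, 0.789144) = 0.357931 rad = 20.51°.
Hence λ₂ = -45.49° + 20.51° = -24.98°.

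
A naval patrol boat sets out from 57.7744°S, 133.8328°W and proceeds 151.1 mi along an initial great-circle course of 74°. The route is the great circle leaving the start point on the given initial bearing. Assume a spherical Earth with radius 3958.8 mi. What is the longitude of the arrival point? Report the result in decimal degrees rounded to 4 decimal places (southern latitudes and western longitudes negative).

longitude -129.9594°

δ = 151.1/3958.8 = 0.038168 rad (2.1869°).
With φ₁ = -57.7744° = -1.008354 rad and θ = 74° = 1.291544 rad:
Applying the spherical law of cosines for sides, sin φ₂ = sin φ₁ cos δ + cos φ₁ sin δ cos θ = -0.839730, so φ₂ = -57.1116°.
Then Δλ = atan2(0.019560, 0.288898) = 0.067603 rad, from sin θ sin δ cos φ₁ over cos δ − sin φ₁ sin φ₂.
Hence λ₂ = -133.8328° + 3.8734° = -129.9594°.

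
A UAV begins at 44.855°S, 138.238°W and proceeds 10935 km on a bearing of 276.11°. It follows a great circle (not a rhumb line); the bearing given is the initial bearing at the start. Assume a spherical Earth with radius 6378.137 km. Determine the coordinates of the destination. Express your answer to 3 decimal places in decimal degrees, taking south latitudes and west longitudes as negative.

latitude 10.116°, longitude 130.180°

Central angle δ = d/R = 1.714450 rad.
Start latitude φ₁ = -0.782867 rad; initial bearing θ = 4.819029 rad.
sin φ₂ = sin φ₁ cos δ + cos φ₁ sin δ cos θ = (-0.705315)(-0.143161) + (0.708894)(0.989699)(0.106438) = 0.175649
φ₂ = asin(0.175649) = 0.176565 rad = 10.116°.
Δλ = atan2( sin θ sin δ cos φ₁ , cos δ − sin φ₁ sin φ₂ ) = atan2(-0.697607, -0.019273) = -1.598416 rad = -91.582°.
λ₂ = -138.238° + -91.582° = -229.820°, normalized to (−180°, 180°] → 130.180°.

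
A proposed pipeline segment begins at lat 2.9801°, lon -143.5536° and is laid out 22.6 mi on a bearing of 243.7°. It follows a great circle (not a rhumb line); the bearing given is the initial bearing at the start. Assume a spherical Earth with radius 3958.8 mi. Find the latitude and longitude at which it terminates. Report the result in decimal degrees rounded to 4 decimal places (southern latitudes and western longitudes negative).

The arc subtends δ = 22.6/3958.8 = 0.005709 rad at the centre.
With φ₁ = 2.9801° = 0.052013 rad and θ = 243.7° = 4.253367 rad:
sin φ₂ = sin φ₁ cos δ + cos φ₁ sin δ cos θ = (0.051989)(0.999984) + (0.998648)(0.005709)(-0.443071) = 0.049462
φ₂ = asin(0.049462) = 0.049482 rad = 2.8351°.
For the longitude increment, Δλ = atan2( sin θ sin δ cos φ₁, cos δ − sin φ₁ sin φ₂ ) = atan2(-0.005111, 0.997412) = -0.2936°.
Hence λ₂ = -143.5536° + -0.2936° = -143.8472°.

latitude 2.8351°, longitude -143.8472°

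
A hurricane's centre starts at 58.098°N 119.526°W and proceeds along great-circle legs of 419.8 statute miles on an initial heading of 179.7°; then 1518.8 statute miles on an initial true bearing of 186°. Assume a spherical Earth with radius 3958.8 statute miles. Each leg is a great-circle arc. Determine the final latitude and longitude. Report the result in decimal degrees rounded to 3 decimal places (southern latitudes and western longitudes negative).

latitude 30.124°, longitude -122.067°

Apply the spherical direct solution leg by leg, carrying full precision between legs.
Leg 1: from (58.098°, -119.526°), δ = 419.8/3958.8 = 0.106042 rad, θ = 179.7° → φ = 52.022°, λ = -119.474°.
Leg 2: from (52.022°, -119.474°), δ = 1518.8/3958.8 = 0.383652 rad, θ = 186° → φ = 30.124°, λ = -122.067°.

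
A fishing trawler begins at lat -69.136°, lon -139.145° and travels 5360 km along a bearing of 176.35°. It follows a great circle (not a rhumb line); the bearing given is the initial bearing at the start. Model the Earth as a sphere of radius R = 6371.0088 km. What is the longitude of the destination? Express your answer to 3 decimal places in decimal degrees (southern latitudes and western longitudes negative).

Angular distance δ = d/R = 5360 / 6371.0088 = 0.841311 rad.
Converting: φ₁ = -1.206651 rad, θ = 3.077888 rad.
Applying the spherical law of cosines for sides, sin φ₂ = sin φ₁ cos δ + cos φ₁ sin δ cos θ = -0.887762, so φ₂ = -62.593°.
Δλ = atan2( sin θ sin δ cos φ₁ , cos δ − sin φ₁ sin φ₂ ) = atan2(0.016903, -0.163064) = 3.038302 rad = 174.082°.
λ₂ = -139.145° + 174.082° = 34.937°.

longitude 34.937°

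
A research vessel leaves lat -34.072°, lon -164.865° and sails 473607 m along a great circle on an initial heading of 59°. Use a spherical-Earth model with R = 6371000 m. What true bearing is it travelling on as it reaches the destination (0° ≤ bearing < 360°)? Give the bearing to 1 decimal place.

final bearing 56.7°

Angular distance δ = d/R = 473607 / 6371000 = 0.074338 rad.
Start latitude φ₁ = -0.594669 rad; initial bearing θ = 1.029744 rad.
sin φ₂ = sin φ₁ cos δ + cos φ₁ sin δ cos θ = (-0.560234)(0.997238) + (0.828334)(0.074269)(0.515038) = -0.527002
φ₂ = asin(-0.527002) = -0.555069 rad = -31.803°.
Then Δλ = atan2(0.052733, 0.701994) = 0.074978 rad, from sin θ sin δ cos φ₁ over cos δ − sin φ₁ sin φ₂.
Hence λ₂ = -164.865° + 4.296° = -160.569°.
The forward bearing on arrival equals the back-azimuth from the destination plus 180°.
Back-azimuth from P₂ (-31.8°, -160.6°) to P₁ (-34.1°, -164.9°), with Δλ' = λ₁ − λ₂ = -4.3°: atan2( sin Δλ' cos φ₁ , cos φ₂ sin φ₁ − sin φ₂ cos φ₁ cos Δλ' ) = 236.7°.
Final bearing = (236.7° + 180°) mod 360° = 56.7°.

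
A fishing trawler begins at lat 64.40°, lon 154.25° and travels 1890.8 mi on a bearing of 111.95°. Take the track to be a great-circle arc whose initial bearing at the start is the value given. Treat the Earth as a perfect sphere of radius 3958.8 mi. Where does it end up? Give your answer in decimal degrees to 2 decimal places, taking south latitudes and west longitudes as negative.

δ = 1890.8/3958.8 = 0.477619 rad (27.3656°).
With φ₁ = 64.40° = 1.123992 rad and θ = 111.95° = 1.953896 rad:
sin φ₂ = sin φ₁ cos δ + cos φ₁ sin δ cos θ = (0.901833)(0.888092) + (0.432086)(0.459666)(-0.373797) = 0.726668
φ₂ = asin(0.726668) = 0.813459 rad = 46.61°.
Then Δλ = atan2(0.184218, 0.232759) = 0.669508 rad, from sin θ sin δ cos φ₁ over cos δ − sin φ₁ sin φ₂.
λ₂ = 154.25° + 38.36° = 192.61°, normalized to (−180°, 180°] → -167.39°.

latitude 46.61°, longitude -167.39°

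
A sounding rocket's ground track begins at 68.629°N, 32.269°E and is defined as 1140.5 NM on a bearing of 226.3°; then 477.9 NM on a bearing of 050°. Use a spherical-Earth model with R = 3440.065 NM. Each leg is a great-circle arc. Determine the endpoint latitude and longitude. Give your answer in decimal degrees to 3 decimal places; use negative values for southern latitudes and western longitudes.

latitude 57.614°, longitude 20.677°

Apply the spherical direct solution leg by leg, carrying full precision between legs.
Leg 1: from (68.629°, 32.269°), δ = 1140.5/3440.065 = 0.331534 rad, θ = 226.3° → φ = 52.995°, λ = 9.254°.
Leg 2: from (52.995°, 9.254°), δ = 477.9/3440.065 = 0.138922 rad, θ = 50° → φ = 57.614°, λ = 20.677°.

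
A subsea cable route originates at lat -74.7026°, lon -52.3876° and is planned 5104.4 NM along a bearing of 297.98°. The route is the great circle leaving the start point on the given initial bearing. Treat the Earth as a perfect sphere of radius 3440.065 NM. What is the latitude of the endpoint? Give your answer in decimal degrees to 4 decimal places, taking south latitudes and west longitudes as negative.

latitude 2.2644°

δ = 5104.4/3440.065 = 1.483809 rad (85.0160°).
Converting: φ₁ = -1.303806 rad, θ = 5.200732 rad.
sin φ₂ = sin φ₁ cos δ + cos φ₁ sin δ cos θ = (-0.964569)(0.086877) + (0.263829)(0.996219)(0.469163) = 0.039512
φ₂ = asin(0.039512) = 0.039522 rad = 2.2644°.
Δλ = atan2( sin θ sin δ cos φ₁ , cos δ − sin φ₁ sin φ₂ ) = atan2(-0.232110, 0.124989) = -1.076831 rad = -61.6979°.
λ₂ = -52.3876° + -61.6979° = -114.0855°.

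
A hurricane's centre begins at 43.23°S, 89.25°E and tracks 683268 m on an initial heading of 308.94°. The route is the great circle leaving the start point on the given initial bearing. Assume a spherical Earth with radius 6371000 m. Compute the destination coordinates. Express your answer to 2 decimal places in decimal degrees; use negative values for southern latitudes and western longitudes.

Angular distance δ = d/R = 683268 / 6371000 = 0.107247 rad.
With φ₁ = -43.23° = -0.754506 rad and θ = 308.94° = 5.392020 rad:
Destination latitude: φ₂ = arcsin( sin φ₁ cos δ + cos φ₁ sin δ cos θ ) = arcsin(-0.631976) = -39.20°.
Δλ = atan2( sin θ sin δ cos φ₁ , cos δ − sin φ₁ sin φ₂ ) = atan2(-0.060662, 0.561396) = -0.107638 rad = -6.17°.
Hence λ₂ = 89.25° + -6.17° = 83.08°.

latitude -39.20°, longitude 83.08°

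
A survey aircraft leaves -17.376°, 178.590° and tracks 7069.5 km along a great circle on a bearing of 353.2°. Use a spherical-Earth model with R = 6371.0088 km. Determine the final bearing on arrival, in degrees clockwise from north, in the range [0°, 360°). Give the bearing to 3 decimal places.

The arc subtends δ = 7069.5/6371.0088 = 1.109636 rad at the centre.
Start latitude φ₁ = -0.303268 rad; initial bearing θ = 6.164503 rad.
sin φ₂ = sin φ₁ cos δ + cos φ₁ sin δ cos θ = (-0.298641)(0.444988) + (0.954366)(0.895537)(0.992966) = 0.715766
φ₂ = asin(0.715766) = 0.797720 rad = 45.706°.
Δλ = atan2( sin θ sin δ cos φ₁ , cos δ − sin φ₁ sin φ₂ ) = atan2(-0.101196, 0.658745) = -0.152428 rad = -8.733°.
λ₂ = λ₁ + Δλ = 169.857°.
The forward bearing on arrival equals the back-azimuth from the destination plus 180°.
Back-azimuth from P₂ (45.706°, 169.857°) to P₁ (-17.376°, 178.590°), with Δλ' = λ₁ − λ₂ = 8.733°: atan2( sin Δλ' cos φ₁ , cos φ₂ sin φ₁ − sin φ₂ cos φ₁ cos Δλ' ) = 170.688°.
Final bearing = (170.688° + 180°) mod 360° = 350.688°.

final bearing 350.688°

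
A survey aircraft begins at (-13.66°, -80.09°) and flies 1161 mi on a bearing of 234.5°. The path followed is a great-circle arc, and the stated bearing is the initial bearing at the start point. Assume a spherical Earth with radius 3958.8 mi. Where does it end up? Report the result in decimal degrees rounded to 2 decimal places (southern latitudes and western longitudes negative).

Angular distance δ = d/R = 1161 / 3958.8 = 0.293271 rad.
Converting: φ₁ = -0.238412 rad, θ = 4.092797 rad.
Applying the spherical law of cosines for sides, sin φ₂ = sin φ₁ cos δ + cos φ₁ sin δ cos θ = -0.389201, so φ₂ = -22.90°.
For the longitude increment, Δλ = atan2( sin θ sin δ cos φ₁, cos δ − sin φ₁ sin φ₂ ) = atan2(-0.228691, 0.865390) = -14.80°.
λ₂ = -80.09° + -14.80° = -94.89°.

latitude -22.90°, longitude -94.89°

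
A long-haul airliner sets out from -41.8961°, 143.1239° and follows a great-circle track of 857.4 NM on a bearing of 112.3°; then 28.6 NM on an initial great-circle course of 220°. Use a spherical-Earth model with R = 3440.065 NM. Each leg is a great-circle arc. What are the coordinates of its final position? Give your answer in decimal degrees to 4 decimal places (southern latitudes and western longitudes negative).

Apply the spherical direct solution leg by leg, carrying full precision between legs.
Leg 1: from (-41.8961°, 143.1239°), δ = 857.4/3440.065 = 0.249239 rad, θ = 112.3° → φ = -45.7925°, λ = 162.2294°.
Leg 2: from (-45.7925°, 162.2294°), δ = 28.6/3440.065 = 0.008314 rad, θ = 220° → φ = -46.1565°, λ = 161.7873°.

latitude -46.1565°, longitude 161.7873°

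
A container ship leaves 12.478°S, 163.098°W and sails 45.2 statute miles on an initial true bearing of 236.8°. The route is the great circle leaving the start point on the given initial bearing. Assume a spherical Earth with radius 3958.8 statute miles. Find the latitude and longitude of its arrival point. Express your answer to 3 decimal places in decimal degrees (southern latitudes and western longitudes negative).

latitude -12.836°, longitude -163.659°

δ = 45.2/3958.8 = 0.011418 rad (0.6542°).
With φ₁ = -12.478° = -0.217782 rad and θ = 236.8° = 4.132940 rad:
sin φ₂ = sin φ₁ cos δ + cos φ₁ sin δ cos θ = (-0.216065)(0.999935) + (0.976379)(0.011417)(-0.547563) = -0.222155
φ₂ = asin(-0.222155) = -0.224024 rad = -12.836°.
Δλ = atan2( sin θ sin δ cos φ₁ , cos δ − sin φ₁ sin φ₂ ) = atan2(-0.009328, 0.951935) = -0.009799 rad = -0.561°.
λ₂ = λ₁ + Δλ = -163.659°.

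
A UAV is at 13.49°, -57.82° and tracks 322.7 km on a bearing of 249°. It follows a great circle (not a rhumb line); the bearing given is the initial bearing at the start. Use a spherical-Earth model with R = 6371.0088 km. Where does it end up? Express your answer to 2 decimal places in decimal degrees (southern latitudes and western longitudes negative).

latitude 12.44°, longitude -60.59°

Central angle δ = d/R = 0.050651 rad.
Converting: φ₁ = 0.235445 rad, θ = 4.345870 rad.
Applying the spherical law of cosines for sides, sin φ₂ = sin φ₁ cos δ + cos φ₁ sin δ cos θ = 0.215333, so φ₂ = 12.44°.
Then Δλ = atan2(-0.045963, 0.948486) = -0.048421 rad, from sin θ sin δ cos φ₁ over cos δ − sin φ₁ sin φ₂.
λ₂ = λ₁ + Δλ = -60.59°.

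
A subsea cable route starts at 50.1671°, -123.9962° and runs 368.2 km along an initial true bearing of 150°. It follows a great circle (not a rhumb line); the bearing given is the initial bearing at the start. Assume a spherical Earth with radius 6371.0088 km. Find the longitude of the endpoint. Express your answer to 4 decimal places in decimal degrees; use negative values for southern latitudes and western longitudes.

longitude -121.5567°

Angular distance δ = d/R = 368.2 / 6371.0088 = 0.057793 rad.
Start latitude φ₁ = 0.875581 rad; initial bearing θ = 2.617994 rad.
sin φ₂ = sin φ₁ cos δ + cos φ₁ sin δ cos θ = (0.767916)(0.998330) + (0.640551)(0.057761)(-0.866025) = 0.734592
φ₂ = asin(0.734592) = 0.825065 rad = 47.2727°.
Δλ = atan2( sin θ sin δ cos φ₁ , cos δ − sin φ₁ sin φ₂ ) = atan2(0.018499, 0.434226) = 0.042577 rad = 2.4395°.
λ₂ = λ₁ + Δλ = -121.5567°.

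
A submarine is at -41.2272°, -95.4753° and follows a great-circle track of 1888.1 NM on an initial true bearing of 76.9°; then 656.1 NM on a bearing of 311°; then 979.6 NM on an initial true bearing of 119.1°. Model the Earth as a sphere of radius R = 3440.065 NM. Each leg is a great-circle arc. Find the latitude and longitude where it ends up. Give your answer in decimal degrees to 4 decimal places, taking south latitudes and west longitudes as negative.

Apply the spherical direct solution leg by leg, carrying full precision between legs.
Leg 1: from (-41.2272°, -95.4753°), δ = 1888.1/3440.065 = 0.548856 rad, θ = 76.9° → φ = -28.2496°, λ = -60.2467°.
Leg 2: from (-28.2496°, -60.2467°), δ = 656.1/3440.065 = 0.190723 rad, θ = 311° → φ = -20.8042°, λ = -69.0504°.
Leg 3: from (-20.8042°, -69.0504°), δ = 979.6/3440.065 = 0.284762 rad, θ = 119.1° → φ = -27.9428°, λ = -52.9177°.

latitude -27.9428°, longitude -52.9177°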